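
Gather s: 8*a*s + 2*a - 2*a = 8*a*s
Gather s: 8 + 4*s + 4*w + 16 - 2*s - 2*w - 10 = 2*s + 2*w + 14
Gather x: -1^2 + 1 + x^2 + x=x^2 + x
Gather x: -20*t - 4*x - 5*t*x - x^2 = -20*t - x^2 + x*(-5*t - 4)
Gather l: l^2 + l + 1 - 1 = l^2 + l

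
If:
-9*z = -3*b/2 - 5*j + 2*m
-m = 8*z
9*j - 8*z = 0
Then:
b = -206*z/27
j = 8*z/9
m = -8*z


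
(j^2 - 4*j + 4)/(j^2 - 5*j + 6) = (j - 2)/(j - 3)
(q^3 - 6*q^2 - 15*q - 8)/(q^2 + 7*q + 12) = (q^3 - 6*q^2 - 15*q - 8)/(q^2 + 7*q + 12)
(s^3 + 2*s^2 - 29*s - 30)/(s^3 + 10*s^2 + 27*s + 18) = (s - 5)/(s + 3)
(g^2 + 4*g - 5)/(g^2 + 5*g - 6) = (g + 5)/(g + 6)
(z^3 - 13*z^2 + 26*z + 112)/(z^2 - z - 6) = (z^2 - 15*z + 56)/(z - 3)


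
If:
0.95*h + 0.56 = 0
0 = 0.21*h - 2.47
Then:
No Solution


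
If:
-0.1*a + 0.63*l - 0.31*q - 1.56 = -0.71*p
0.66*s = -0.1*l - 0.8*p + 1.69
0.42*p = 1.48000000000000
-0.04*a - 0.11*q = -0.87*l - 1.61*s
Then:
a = -588.242857142857*s - 1690.15782312925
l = -6.6*s - 11.2904761904762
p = 3.52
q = 176.342857142857*s + 525.305442176871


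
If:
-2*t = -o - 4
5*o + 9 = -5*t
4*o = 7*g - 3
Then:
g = -107/105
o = -38/15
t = 11/15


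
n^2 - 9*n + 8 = (n - 8)*(n - 1)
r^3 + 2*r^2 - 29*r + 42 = (r - 3)*(r - 2)*(r + 7)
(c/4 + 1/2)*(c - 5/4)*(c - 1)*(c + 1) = c^4/4 + 3*c^3/16 - 7*c^2/8 - 3*c/16 + 5/8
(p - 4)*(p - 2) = p^2 - 6*p + 8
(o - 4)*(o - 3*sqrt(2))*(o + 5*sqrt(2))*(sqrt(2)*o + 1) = sqrt(2)*o^4 - 4*sqrt(2)*o^3 + 5*o^3 - 28*sqrt(2)*o^2 - 20*o^2 - 30*o + 112*sqrt(2)*o + 120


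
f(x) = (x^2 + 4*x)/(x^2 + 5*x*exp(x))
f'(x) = (2*x + 4)/(x^2 + 5*x*exp(x)) + (x^2 + 4*x)*(-5*x*exp(x) - 2*x - 5*exp(x))/(x^2 + 5*x*exp(x))^2 = (-5*x*exp(x) - 15*exp(x) - 4)/(x^2 + 10*x*exp(x) + 25*exp(2*x))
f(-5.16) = 0.23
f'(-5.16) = -0.15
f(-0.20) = 0.98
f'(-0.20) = -1.02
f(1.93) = 0.16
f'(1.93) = -0.13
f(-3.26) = -0.24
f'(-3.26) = -0.42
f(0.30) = 0.61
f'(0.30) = -0.53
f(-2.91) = -0.41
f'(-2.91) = -0.58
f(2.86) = 0.08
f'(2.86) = -0.06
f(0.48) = 0.52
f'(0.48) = -0.44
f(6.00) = 0.00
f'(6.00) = 0.00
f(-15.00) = 0.73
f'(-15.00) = -0.02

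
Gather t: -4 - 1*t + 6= 2 - t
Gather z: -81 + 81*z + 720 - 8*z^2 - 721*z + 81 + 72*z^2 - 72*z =64*z^2 - 712*z + 720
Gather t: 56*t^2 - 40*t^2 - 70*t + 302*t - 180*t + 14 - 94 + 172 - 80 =16*t^2 + 52*t + 12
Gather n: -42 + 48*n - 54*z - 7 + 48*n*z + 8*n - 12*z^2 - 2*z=n*(48*z + 56) - 12*z^2 - 56*z - 49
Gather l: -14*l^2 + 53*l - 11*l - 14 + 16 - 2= -14*l^2 + 42*l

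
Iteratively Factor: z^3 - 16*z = (z)*(z^2 - 16) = z*(z - 4)*(z + 4)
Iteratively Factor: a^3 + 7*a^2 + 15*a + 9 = (a + 3)*(a^2 + 4*a + 3) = (a + 1)*(a + 3)*(a + 3)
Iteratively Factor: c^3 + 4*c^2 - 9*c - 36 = (c + 3)*(c^2 + c - 12) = (c + 3)*(c + 4)*(c - 3)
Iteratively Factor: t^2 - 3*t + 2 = (t - 2)*(t - 1)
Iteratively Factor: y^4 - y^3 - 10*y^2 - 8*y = (y + 2)*(y^3 - 3*y^2 - 4*y) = (y - 4)*(y + 2)*(y^2 + y) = y*(y - 4)*(y + 2)*(y + 1)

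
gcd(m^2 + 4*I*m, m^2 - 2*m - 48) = 1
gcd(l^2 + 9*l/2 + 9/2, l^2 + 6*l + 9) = l + 3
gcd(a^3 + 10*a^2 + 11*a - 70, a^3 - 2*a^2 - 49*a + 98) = a^2 + 5*a - 14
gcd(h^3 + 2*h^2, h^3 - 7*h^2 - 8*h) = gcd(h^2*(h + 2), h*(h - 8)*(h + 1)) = h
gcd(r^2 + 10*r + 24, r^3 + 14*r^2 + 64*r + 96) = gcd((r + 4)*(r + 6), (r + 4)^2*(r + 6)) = r^2 + 10*r + 24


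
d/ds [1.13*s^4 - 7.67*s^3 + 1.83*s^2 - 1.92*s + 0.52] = 4.52*s^3 - 23.01*s^2 + 3.66*s - 1.92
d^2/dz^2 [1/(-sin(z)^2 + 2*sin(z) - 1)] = 2*(2*sin(z) + 3)/(sin(z) - 1)^3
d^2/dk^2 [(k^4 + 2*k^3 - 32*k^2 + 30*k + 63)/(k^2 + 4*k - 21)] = 2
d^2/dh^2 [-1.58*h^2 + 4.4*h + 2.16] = -3.16000000000000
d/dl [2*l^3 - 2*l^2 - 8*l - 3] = 6*l^2 - 4*l - 8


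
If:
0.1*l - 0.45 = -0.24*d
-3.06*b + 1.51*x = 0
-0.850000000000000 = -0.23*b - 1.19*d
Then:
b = 0.493464052287582*x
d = 0.714285714285714 - 0.0953754050639864*x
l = 0.228900972153567*x + 2.78571428571429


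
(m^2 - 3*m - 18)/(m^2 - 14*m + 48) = (m + 3)/(m - 8)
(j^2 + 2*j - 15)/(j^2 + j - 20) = (j - 3)/(j - 4)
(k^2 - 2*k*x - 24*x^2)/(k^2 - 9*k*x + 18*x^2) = (-k - 4*x)/(-k + 3*x)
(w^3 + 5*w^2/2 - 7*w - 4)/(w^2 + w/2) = w + 2 - 8/w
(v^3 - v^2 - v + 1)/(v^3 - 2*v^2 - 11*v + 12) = (v^2 - 1)/(v^2 - v - 12)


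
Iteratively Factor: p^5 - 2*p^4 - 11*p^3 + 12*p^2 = (p - 4)*(p^4 + 2*p^3 - 3*p^2) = p*(p - 4)*(p^3 + 2*p^2 - 3*p) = p^2*(p - 4)*(p^2 + 2*p - 3) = p^2*(p - 4)*(p + 3)*(p - 1)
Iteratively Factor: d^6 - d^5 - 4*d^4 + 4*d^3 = (d + 2)*(d^5 - 3*d^4 + 2*d^3) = (d - 2)*(d + 2)*(d^4 - d^3) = d*(d - 2)*(d + 2)*(d^3 - d^2) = d^2*(d - 2)*(d + 2)*(d^2 - d) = d^2*(d - 2)*(d - 1)*(d + 2)*(d)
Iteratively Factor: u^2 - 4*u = (u)*(u - 4)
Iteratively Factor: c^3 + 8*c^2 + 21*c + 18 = (c + 3)*(c^2 + 5*c + 6) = (c + 3)^2*(c + 2)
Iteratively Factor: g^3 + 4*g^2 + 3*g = (g + 1)*(g^2 + 3*g) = g*(g + 1)*(g + 3)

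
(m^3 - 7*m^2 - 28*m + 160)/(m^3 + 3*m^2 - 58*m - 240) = (m - 4)/(m + 6)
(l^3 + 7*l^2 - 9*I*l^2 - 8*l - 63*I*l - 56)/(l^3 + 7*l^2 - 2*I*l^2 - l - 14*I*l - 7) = (l - 8*I)/(l - I)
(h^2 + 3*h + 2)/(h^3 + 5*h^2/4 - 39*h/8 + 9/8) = 8*(h^2 + 3*h + 2)/(8*h^3 + 10*h^2 - 39*h + 9)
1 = 1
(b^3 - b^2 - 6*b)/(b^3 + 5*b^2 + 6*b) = (b - 3)/(b + 3)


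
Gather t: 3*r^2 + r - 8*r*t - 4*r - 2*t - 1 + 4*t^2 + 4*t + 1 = 3*r^2 - 3*r + 4*t^2 + t*(2 - 8*r)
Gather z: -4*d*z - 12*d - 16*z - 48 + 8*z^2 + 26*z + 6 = -12*d + 8*z^2 + z*(10 - 4*d) - 42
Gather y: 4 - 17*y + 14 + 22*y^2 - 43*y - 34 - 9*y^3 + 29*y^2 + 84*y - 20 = -9*y^3 + 51*y^2 + 24*y - 36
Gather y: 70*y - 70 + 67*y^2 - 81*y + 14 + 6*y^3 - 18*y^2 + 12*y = 6*y^3 + 49*y^2 + y - 56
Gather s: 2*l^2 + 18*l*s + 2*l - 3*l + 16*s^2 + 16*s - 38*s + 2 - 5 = 2*l^2 - l + 16*s^2 + s*(18*l - 22) - 3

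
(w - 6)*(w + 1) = w^2 - 5*w - 6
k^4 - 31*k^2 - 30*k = k*(k - 6)*(k + 1)*(k + 5)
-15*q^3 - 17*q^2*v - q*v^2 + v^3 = (-5*q + v)*(q + v)*(3*q + v)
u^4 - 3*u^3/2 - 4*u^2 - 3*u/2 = u*(u - 3)*(u + 1/2)*(u + 1)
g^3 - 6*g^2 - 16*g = g*(g - 8)*(g + 2)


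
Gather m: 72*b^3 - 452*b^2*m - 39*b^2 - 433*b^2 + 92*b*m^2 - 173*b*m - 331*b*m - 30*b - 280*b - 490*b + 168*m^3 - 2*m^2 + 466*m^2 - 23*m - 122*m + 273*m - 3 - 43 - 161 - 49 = 72*b^3 - 472*b^2 - 800*b + 168*m^3 + m^2*(92*b + 464) + m*(-452*b^2 - 504*b + 128) - 256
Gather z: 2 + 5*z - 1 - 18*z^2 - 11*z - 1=-18*z^2 - 6*z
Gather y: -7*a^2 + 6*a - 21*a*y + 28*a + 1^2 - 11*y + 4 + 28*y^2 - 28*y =-7*a^2 + 34*a + 28*y^2 + y*(-21*a - 39) + 5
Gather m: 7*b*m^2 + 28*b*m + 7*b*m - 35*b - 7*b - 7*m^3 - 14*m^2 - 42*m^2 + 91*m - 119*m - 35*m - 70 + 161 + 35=-42*b - 7*m^3 + m^2*(7*b - 56) + m*(35*b - 63) + 126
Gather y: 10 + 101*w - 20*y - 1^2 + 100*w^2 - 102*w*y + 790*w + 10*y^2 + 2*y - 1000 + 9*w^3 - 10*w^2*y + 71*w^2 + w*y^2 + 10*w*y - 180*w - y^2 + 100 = 9*w^3 + 171*w^2 + 711*w + y^2*(w + 9) + y*(-10*w^2 - 92*w - 18) - 891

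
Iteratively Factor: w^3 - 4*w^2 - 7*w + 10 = (w - 5)*(w^2 + w - 2) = (w - 5)*(w - 1)*(w + 2)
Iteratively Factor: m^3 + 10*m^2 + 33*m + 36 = (m + 3)*(m^2 + 7*m + 12) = (m + 3)^2*(m + 4)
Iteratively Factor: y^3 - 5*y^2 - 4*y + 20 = (y + 2)*(y^2 - 7*y + 10) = (y - 5)*(y + 2)*(y - 2)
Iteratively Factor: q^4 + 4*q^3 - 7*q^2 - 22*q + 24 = (q + 4)*(q^3 - 7*q + 6) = (q + 3)*(q + 4)*(q^2 - 3*q + 2) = (q - 1)*(q + 3)*(q + 4)*(q - 2)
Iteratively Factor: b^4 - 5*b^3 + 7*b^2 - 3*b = (b)*(b^3 - 5*b^2 + 7*b - 3) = b*(b - 3)*(b^2 - 2*b + 1) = b*(b - 3)*(b - 1)*(b - 1)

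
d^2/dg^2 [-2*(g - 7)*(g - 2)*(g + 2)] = 28 - 12*g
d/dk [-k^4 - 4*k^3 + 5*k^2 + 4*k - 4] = -4*k^3 - 12*k^2 + 10*k + 4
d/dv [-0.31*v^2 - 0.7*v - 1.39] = -0.62*v - 0.7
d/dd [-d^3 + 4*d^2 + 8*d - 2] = -3*d^2 + 8*d + 8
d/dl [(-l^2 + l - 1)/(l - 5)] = (-l^2 + 10*l - 4)/(l^2 - 10*l + 25)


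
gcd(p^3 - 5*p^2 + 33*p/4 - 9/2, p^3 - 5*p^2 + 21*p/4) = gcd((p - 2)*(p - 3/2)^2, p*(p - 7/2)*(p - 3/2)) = p - 3/2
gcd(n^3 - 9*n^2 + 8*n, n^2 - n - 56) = n - 8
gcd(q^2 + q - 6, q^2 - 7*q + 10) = q - 2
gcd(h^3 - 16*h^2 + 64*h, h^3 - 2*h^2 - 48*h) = h^2 - 8*h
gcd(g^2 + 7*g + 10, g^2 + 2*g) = g + 2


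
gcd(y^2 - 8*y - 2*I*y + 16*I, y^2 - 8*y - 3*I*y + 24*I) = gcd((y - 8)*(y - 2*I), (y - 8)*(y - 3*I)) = y - 8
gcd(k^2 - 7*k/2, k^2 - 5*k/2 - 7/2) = k - 7/2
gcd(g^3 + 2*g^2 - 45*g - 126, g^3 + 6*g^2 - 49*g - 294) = g^2 - g - 42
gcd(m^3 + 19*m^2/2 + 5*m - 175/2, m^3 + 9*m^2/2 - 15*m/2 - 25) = m^2 + 5*m/2 - 25/2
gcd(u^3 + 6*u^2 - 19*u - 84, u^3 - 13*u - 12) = u^2 - u - 12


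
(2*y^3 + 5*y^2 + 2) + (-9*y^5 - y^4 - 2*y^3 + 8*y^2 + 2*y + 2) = -9*y^5 - y^4 + 13*y^2 + 2*y + 4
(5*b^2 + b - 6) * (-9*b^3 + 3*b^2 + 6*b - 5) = -45*b^5 + 6*b^4 + 87*b^3 - 37*b^2 - 41*b + 30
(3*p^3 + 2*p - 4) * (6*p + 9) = 18*p^4 + 27*p^3 + 12*p^2 - 6*p - 36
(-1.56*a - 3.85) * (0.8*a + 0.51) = -1.248*a^2 - 3.8756*a - 1.9635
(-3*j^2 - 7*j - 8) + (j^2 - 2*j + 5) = -2*j^2 - 9*j - 3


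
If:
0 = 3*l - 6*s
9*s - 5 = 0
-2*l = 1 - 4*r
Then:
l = 10/9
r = 29/36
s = 5/9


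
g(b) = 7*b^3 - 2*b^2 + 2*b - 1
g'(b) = 21*b^2 - 4*b + 2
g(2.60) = 113.71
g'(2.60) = 133.56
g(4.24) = 505.10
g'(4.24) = 362.57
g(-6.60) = -2113.79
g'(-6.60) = 943.16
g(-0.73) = -6.25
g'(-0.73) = 16.11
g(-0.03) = -1.06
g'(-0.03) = 2.14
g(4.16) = 476.65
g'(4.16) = 348.78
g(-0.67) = -5.34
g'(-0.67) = 14.11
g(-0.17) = -1.43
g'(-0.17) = 3.29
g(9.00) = 4958.00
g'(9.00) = 1667.00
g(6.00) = 1451.00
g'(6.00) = 734.00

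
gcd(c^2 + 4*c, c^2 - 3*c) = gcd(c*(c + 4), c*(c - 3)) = c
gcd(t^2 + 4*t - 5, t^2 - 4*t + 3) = t - 1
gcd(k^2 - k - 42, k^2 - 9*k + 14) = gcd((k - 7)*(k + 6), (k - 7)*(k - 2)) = k - 7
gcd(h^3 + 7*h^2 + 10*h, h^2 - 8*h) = h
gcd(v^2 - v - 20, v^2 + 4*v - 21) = 1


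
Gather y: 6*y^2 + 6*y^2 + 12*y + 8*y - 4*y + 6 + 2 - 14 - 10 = 12*y^2 + 16*y - 16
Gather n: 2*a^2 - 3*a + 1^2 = 2*a^2 - 3*a + 1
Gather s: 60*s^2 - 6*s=60*s^2 - 6*s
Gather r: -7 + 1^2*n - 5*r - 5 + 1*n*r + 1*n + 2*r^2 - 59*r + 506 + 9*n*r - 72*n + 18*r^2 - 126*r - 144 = -70*n + 20*r^2 + r*(10*n - 190) + 350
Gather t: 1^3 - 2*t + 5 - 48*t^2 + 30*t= -48*t^2 + 28*t + 6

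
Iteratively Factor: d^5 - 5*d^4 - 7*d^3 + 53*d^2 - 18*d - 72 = (d - 3)*(d^4 - 2*d^3 - 13*d^2 + 14*d + 24) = (d - 3)*(d + 1)*(d^3 - 3*d^2 - 10*d + 24) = (d - 3)*(d + 1)*(d + 3)*(d^2 - 6*d + 8) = (d - 4)*(d - 3)*(d + 1)*(d + 3)*(d - 2)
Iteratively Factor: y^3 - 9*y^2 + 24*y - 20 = (y - 2)*(y^2 - 7*y + 10) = (y - 2)^2*(y - 5)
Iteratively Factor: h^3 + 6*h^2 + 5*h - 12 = (h + 4)*(h^2 + 2*h - 3) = (h + 3)*(h + 4)*(h - 1)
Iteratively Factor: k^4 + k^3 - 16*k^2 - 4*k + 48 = (k + 4)*(k^3 - 3*k^2 - 4*k + 12) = (k - 3)*(k + 4)*(k^2 - 4) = (k - 3)*(k - 2)*(k + 4)*(k + 2)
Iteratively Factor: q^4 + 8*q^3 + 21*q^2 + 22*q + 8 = (q + 4)*(q^3 + 4*q^2 + 5*q + 2) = (q + 1)*(q + 4)*(q^2 + 3*q + 2) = (q + 1)*(q + 2)*(q + 4)*(q + 1)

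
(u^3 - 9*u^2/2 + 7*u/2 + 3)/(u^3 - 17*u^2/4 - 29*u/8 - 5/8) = 4*(u^2 - 5*u + 6)/(4*u^2 - 19*u - 5)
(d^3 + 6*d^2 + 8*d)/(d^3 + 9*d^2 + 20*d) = (d + 2)/(d + 5)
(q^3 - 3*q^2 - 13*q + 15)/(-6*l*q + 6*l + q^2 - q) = (q^2 - 2*q - 15)/(-6*l + q)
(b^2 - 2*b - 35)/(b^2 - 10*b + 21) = (b + 5)/(b - 3)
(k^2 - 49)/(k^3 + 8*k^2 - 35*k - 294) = (k - 7)/(k^2 + k - 42)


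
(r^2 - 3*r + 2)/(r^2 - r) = (r - 2)/r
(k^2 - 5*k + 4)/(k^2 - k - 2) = (-k^2 + 5*k - 4)/(-k^2 + k + 2)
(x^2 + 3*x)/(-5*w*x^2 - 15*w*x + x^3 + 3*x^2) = 1/(-5*w + x)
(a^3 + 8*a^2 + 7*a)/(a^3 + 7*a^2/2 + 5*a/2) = 2*(a + 7)/(2*a + 5)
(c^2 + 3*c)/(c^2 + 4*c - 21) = c*(c + 3)/(c^2 + 4*c - 21)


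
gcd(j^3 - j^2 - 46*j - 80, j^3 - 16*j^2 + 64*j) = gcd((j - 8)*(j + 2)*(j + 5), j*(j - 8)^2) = j - 8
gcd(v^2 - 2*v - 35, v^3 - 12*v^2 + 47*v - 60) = 1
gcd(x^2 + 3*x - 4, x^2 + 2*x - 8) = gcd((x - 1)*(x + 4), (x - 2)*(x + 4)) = x + 4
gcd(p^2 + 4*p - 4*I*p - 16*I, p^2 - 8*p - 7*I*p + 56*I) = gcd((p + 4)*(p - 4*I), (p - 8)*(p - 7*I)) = 1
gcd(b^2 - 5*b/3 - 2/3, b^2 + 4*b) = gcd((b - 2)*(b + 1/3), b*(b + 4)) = 1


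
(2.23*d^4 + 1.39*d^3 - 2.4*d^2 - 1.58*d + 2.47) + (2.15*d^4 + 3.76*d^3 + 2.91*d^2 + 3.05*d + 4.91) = 4.38*d^4 + 5.15*d^3 + 0.51*d^2 + 1.47*d + 7.38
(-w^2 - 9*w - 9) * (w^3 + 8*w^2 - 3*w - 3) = -w^5 - 17*w^4 - 78*w^3 - 42*w^2 + 54*w + 27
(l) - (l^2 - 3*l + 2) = -l^2 + 4*l - 2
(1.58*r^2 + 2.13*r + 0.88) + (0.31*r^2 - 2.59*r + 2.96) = 1.89*r^2 - 0.46*r + 3.84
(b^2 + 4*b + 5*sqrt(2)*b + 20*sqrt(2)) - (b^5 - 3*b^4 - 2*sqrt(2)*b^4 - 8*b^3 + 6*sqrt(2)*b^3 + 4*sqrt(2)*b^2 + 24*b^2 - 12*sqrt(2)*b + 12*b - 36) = -b^5 + 2*sqrt(2)*b^4 + 3*b^4 - 6*sqrt(2)*b^3 + 8*b^3 - 23*b^2 - 4*sqrt(2)*b^2 - 8*b + 17*sqrt(2)*b + 20*sqrt(2) + 36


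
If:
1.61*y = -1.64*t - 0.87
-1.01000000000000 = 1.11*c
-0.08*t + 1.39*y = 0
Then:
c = -0.91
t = -0.50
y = -0.03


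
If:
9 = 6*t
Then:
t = 3/2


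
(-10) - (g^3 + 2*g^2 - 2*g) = -g^3 - 2*g^2 + 2*g - 10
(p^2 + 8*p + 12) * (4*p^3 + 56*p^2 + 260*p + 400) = 4*p^5 + 88*p^4 + 756*p^3 + 3152*p^2 + 6320*p + 4800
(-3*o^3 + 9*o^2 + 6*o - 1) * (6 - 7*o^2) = 21*o^5 - 63*o^4 - 60*o^3 + 61*o^2 + 36*o - 6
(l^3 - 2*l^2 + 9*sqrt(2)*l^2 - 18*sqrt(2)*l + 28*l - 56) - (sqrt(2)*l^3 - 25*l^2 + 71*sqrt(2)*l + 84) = -sqrt(2)*l^3 + l^3 + 9*sqrt(2)*l^2 + 23*l^2 - 89*sqrt(2)*l + 28*l - 140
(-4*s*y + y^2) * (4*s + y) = -16*s^2*y + y^3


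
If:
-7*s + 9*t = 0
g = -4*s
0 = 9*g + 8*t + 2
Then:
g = -18/67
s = 9/134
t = 7/134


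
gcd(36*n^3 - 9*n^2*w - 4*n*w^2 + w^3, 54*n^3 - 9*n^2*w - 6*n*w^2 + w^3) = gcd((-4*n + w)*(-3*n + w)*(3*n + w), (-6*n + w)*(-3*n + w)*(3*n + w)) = -9*n^2 + w^2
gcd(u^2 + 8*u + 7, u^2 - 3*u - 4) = u + 1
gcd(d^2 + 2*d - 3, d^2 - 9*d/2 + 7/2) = d - 1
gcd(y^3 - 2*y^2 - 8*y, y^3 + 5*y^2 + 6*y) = y^2 + 2*y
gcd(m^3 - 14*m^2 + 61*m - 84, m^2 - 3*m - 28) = m - 7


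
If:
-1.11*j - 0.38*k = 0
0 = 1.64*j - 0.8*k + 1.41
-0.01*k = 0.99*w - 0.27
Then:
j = -0.35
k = 1.04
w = 0.26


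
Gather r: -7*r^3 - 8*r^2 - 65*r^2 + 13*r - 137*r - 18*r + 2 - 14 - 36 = -7*r^3 - 73*r^2 - 142*r - 48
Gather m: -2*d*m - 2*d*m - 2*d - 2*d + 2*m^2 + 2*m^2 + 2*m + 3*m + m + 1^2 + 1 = -4*d + 4*m^2 + m*(6 - 4*d) + 2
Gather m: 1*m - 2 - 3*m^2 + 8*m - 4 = -3*m^2 + 9*m - 6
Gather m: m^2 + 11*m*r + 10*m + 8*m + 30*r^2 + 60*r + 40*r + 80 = m^2 + m*(11*r + 18) + 30*r^2 + 100*r + 80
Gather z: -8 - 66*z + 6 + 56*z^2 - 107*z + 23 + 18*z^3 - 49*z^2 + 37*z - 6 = 18*z^3 + 7*z^2 - 136*z + 15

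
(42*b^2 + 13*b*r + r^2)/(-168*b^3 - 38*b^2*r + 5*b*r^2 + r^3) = (6*b + r)/(-24*b^2 - 2*b*r + r^2)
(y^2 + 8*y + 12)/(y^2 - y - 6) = (y + 6)/(y - 3)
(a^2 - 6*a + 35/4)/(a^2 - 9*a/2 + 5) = (a - 7/2)/(a - 2)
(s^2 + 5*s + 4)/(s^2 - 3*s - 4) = (s + 4)/(s - 4)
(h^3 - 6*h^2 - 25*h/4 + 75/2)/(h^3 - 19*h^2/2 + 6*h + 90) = (h - 5/2)/(h - 6)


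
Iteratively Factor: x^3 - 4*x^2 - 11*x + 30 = (x + 3)*(x^2 - 7*x + 10) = (x - 5)*(x + 3)*(x - 2)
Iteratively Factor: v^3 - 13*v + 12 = (v - 1)*(v^2 + v - 12) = (v - 3)*(v - 1)*(v + 4)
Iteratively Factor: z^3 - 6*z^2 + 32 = (z - 4)*(z^2 - 2*z - 8) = (z - 4)^2*(z + 2)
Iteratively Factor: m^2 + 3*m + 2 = (m + 1)*(m + 2)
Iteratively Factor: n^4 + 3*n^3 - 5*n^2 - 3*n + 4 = (n - 1)*(n^3 + 4*n^2 - n - 4) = (n - 1)*(n + 4)*(n^2 - 1) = (n - 1)*(n + 1)*(n + 4)*(n - 1)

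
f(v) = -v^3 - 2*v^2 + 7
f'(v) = -3*v^2 - 4*v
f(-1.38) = 5.82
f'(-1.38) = -0.19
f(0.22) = 6.89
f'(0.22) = -1.03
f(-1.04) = 5.96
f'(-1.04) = 0.92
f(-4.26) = 48.01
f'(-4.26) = -37.40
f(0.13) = 6.96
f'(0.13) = -0.57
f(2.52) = -21.70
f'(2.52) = -29.13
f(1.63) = -2.64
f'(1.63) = -14.49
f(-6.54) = 201.18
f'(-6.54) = -102.15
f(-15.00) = 2932.00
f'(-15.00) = -615.00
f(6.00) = -281.00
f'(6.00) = -132.00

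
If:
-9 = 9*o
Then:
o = -1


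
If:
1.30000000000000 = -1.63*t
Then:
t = -0.80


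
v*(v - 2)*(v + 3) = v^3 + v^2 - 6*v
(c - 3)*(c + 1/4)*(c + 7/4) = c^3 - c^2 - 89*c/16 - 21/16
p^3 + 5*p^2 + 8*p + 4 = (p + 1)*(p + 2)^2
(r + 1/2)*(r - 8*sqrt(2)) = r^2 - 8*sqrt(2)*r + r/2 - 4*sqrt(2)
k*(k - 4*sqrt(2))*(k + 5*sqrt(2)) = k^3 + sqrt(2)*k^2 - 40*k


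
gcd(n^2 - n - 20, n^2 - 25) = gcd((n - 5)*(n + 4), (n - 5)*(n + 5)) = n - 5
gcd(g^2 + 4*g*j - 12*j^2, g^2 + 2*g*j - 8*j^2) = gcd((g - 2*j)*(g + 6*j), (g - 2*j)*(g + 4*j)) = g - 2*j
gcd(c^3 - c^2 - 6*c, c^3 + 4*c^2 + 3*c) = c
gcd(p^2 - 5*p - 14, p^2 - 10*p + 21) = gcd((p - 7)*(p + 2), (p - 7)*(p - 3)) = p - 7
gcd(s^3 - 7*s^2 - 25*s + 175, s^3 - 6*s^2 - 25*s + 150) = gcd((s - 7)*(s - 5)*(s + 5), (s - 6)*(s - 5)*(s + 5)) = s^2 - 25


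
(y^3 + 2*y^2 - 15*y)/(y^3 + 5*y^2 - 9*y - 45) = y/(y + 3)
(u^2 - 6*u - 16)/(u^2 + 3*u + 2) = (u - 8)/(u + 1)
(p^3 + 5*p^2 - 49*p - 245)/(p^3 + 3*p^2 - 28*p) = (p^2 - 2*p - 35)/(p*(p - 4))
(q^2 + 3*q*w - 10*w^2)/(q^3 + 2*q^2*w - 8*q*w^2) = (q + 5*w)/(q*(q + 4*w))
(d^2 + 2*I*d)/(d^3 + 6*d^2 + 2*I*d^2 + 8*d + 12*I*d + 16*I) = d/(d^2 + 6*d + 8)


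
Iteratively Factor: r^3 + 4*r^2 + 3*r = (r + 1)*(r^2 + 3*r) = r*(r + 1)*(r + 3)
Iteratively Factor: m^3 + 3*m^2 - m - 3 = (m + 3)*(m^2 - 1) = (m - 1)*(m + 3)*(m + 1)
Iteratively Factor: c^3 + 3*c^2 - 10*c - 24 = (c + 2)*(c^2 + c - 12) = (c - 3)*(c + 2)*(c + 4)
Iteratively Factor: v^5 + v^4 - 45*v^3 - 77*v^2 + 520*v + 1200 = (v - 5)*(v^4 + 6*v^3 - 15*v^2 - 152*v - 240) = (v - 5)*(v + 4)*(v^3 + 2*v^2 - 23*v - 60) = (v - 5)*(v + 3)*(v + 4)*(v^2 - v - 20) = (v - 5)^2*(v + 3)*(v + 4)*(v + 4)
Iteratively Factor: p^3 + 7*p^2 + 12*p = (p + 3)*(p^2 + 4*p) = (p + 3)*(p + 4)*(p)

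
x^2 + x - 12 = (x - 3)*(x + 4)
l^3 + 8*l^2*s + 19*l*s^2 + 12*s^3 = (l + s)*(l + 3*s)*(l + 4*s)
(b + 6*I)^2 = b^2 + 12*I*b - 36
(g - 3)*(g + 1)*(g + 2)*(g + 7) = g^4 + 7*g^3 - 7*g^2 - 55*g - 42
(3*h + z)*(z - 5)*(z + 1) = 3*h*z^2 - 12*h*z - 15*h + z^3 - 4*z^2 - 5*z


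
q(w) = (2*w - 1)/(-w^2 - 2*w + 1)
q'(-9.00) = 0.05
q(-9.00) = 0.31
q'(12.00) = 0.01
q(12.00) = -0.14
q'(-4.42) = 0.51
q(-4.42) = 1.01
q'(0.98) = -0.01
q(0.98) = -0.50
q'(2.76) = 0.07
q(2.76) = -0.37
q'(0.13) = -0.43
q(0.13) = -1.02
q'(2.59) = 0.07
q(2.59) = -0.38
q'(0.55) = -3.06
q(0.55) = -0.25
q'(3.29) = 0.06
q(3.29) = -0.34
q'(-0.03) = 0.06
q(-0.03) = -1.00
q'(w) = (2*w - 1)*(2*w + 2)/(-w^2 - 2*w + 1)^2 + 2/(-w^2 - 2*w + 1) = 2*w*(w - 1)/(w^4 + 4*w^3 + 2*w^2 - 4*w + 1)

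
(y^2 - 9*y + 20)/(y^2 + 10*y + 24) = (y^2 - 9*y + 20)/(y^2 + 10*y + 24)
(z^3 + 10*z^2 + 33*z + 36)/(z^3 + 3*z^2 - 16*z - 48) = (z + 3)/(z - 4)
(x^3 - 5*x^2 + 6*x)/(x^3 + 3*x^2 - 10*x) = (x - 3)/(x + 5)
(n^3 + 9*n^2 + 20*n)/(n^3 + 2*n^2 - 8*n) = (n + 5)/(n - 2)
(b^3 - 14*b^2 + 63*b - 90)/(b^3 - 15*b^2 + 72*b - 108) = (b - 5)/(b - 6)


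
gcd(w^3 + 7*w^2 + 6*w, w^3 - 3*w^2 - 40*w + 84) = w + 6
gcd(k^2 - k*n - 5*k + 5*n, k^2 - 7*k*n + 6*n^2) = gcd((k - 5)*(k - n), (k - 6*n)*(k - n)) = k - n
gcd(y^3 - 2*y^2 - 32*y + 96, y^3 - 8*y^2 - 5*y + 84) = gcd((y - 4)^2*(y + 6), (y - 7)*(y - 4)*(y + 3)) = y - 4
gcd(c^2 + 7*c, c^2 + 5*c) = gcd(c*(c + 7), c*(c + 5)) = c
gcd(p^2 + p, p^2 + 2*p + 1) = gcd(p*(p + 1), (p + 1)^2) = p + 1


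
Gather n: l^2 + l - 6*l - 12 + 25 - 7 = l^2 - 5*l + 6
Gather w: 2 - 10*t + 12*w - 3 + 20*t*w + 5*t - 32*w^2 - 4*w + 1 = -5*t - 32*w^2 + w*(20*t + 8)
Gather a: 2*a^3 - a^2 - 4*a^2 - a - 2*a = 2*a^3 - 5*a^2 - 3*a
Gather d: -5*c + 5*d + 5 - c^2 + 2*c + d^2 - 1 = -c^2 - 3*c + d^2 + 5*d + 4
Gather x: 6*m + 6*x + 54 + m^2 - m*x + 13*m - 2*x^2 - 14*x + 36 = m^2 + 19*m - 2*x^2 + x*(-m - 8) + 90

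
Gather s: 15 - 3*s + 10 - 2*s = 25 - 5*s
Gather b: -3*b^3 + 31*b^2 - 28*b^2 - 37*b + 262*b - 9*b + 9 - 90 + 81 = -3*b^3 + 3*b^2 + 216*b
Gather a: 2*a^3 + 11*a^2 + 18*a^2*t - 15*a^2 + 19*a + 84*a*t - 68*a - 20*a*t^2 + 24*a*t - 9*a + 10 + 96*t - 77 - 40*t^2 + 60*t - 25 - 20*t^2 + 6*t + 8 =2*a^3 + a^2*(18*t - 4) + a*(-20*t^2 + 108*t - 58) - 60*t^2 + 162*t - 84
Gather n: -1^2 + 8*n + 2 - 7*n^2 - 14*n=-7*n^2 - 6*n + 1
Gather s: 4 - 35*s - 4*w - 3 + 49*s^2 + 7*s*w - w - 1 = 49*s^2 + s*(7*w - 35) - 5*w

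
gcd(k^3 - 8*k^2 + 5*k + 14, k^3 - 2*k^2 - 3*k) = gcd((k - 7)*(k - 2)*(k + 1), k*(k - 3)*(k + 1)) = k + 1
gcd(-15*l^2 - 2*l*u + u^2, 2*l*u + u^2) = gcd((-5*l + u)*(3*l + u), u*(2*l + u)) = 1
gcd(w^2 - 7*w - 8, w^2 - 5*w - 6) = w + 1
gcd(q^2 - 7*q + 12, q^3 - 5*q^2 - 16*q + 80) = q - 4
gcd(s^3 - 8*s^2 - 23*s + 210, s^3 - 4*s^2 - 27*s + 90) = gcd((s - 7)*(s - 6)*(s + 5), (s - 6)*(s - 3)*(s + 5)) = s^2 - s - 30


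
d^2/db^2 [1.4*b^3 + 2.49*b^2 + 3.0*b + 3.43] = 8.4*b + 4.98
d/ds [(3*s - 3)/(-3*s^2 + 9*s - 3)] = (-s^2 + 3*s + (s - 1)*(2*s - 3) - 1)/(s^2 - 3*s + 1)^2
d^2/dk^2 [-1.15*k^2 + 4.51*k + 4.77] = -2.30000000000000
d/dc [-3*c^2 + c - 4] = 1 - 6*c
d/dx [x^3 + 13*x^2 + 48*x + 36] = 3*x^2 + 26*x + 48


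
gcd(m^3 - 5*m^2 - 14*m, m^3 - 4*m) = m^2 + 2*m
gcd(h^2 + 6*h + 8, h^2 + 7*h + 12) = h + 4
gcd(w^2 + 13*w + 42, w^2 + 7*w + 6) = w + 6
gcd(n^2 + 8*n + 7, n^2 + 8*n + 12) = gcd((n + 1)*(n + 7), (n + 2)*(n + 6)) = 1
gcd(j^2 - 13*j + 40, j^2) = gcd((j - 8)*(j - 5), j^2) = 1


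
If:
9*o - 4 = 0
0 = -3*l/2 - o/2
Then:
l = -4/27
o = 4/9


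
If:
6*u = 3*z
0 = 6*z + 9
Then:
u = -3/4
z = -3/2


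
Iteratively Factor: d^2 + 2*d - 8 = (d - 2)*(d + 4)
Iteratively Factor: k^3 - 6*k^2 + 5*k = (k - 1)*(k^2 - 5*k) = k*(k - 1)*(k - 5)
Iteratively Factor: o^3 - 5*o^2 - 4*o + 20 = (o - 5)*(o^2 - 4) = (o - 5)*(o - 2)*(o + 2)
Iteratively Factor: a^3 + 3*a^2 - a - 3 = (a + 3)*(a^2 - 1) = (a + 1)*(a + 3)*(a - 1)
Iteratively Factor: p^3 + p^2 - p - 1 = (p - 1)*(p^2 + 2*p + 1) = (p - 1)*(p + 1)*(p + 1)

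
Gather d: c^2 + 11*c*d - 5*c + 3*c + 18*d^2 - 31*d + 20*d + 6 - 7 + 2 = c^2 - 2*c + 18*d^2 + d*(11*c - 11) + 1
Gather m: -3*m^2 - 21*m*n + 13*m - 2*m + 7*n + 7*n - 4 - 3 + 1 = -3*m^2 + m*(11 - 21*n) + 14*n - 6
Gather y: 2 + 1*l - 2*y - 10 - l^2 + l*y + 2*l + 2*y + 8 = -l^2 + l*y + 3*l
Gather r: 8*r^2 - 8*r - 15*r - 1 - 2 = 8*r^2 - 23*r - 3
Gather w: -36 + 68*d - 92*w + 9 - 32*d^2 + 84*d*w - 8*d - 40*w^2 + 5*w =-32*d^2 + 60*d - 40*w^2 + w*(84*d - 87) - 27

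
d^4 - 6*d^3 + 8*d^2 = d^2*(d - 4)*(d - 2)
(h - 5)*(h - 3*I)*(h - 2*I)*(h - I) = h^4 - 5*h^3 - 6*I*h^3 - 11*h^2 + 30*I*h^2 + 55*h + 6*I*h - 30*I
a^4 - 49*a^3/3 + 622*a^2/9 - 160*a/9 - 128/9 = (a - 8)^2*(a - 2/3)*(a + 1/3)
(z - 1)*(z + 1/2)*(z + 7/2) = z^3 + 3*z^2 - 9*z/4 - 7/4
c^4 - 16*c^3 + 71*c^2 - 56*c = c*(c - 8)*(c - 7)*(c - 1)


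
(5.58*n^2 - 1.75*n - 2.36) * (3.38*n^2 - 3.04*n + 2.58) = 18.8604*n^4 - 22.8782*n^3 + 11.7396*n^2 + 2.6594*n - 6.0888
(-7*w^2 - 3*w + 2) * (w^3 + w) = -7*w^5 - 3*w^4 - 5*w^3 - 3*w^2 + 2*w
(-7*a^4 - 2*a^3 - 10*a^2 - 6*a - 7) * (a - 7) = -7*a^5 + 47*a^4 + 4*a^3 + 64*a^2 + 35*a + 49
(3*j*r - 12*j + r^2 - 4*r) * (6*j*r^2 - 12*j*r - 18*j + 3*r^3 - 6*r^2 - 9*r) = 18*j^2*r^3 - 108*j^2*r^2 + 90*j^2*r + 216*j^2 + 15*j*r^4 - 90*j*r^3 + 75*j*r^2 + 180*j*r + 3*r^5 - 18*r^4 + 15*r^3 + 36*r^2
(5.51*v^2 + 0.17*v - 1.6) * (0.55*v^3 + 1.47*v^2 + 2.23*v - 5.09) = 3.0305*v^5 + 8.1932*v^4 + 11.6572*v^3 - 30.0188*v^2 - 4.4333*v + 8.144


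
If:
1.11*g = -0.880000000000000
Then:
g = -0.79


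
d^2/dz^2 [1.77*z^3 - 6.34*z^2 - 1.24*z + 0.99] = 10.62*z - 12.68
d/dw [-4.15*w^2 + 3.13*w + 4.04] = 3.13 - 8.3*w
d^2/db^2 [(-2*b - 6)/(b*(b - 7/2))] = 8*(-4*b^3 - 36*b^2 + 126*b - 147)/(b^3*(8*b^3 - 84*b^2 + 294*b - 343))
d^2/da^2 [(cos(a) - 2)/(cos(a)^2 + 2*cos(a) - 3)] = (-9*(1 - cos(2*a))^2*cos(a)/4 + 5*(1 - cos(2*a))^2/2 - 11*cos(a)/2 + 17*cos(2*a) - 3*cos(3*a) + cos(5*a)/2 - 9)/((cos(a) - 1)^3*(cos(a) + 3)^3)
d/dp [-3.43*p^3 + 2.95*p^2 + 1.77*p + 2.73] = -10.29*p^2 + 5.9*p + 1.77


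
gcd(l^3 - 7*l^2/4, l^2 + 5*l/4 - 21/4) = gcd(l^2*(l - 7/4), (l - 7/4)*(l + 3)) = l - 7/4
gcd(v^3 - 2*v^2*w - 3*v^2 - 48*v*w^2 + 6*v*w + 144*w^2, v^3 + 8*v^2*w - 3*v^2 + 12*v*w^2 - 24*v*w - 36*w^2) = v^2 + 6*v*w - 3*v - 18*w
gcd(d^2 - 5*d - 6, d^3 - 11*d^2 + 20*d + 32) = d + 1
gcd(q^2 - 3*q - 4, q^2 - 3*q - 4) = q^2 - 3*q - 4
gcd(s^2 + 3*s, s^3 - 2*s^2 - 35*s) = s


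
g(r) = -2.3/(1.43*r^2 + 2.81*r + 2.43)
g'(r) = -2.3*(-2.86*r - 2.81)/(1.43*r^2 + 2.81*r + 2.43)^2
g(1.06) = -0.33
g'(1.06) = 0.27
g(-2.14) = -0.78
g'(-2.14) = -0.87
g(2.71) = -0.11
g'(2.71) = 0.06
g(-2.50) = -0.53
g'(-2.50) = -0.53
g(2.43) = -0.13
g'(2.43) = 0.07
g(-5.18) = -0.09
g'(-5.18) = -0.04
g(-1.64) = -1.38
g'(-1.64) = -1.55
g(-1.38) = -1.80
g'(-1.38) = -1.61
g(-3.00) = -0.33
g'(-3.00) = -0.28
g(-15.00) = -0.01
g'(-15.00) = -0.00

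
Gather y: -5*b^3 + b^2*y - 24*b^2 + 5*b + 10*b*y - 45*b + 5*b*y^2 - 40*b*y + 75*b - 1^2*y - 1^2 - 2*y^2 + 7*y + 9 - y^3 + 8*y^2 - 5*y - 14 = -5*b^3 - 24*b^2 + 35*b - y^3 + y^2*(5*b + 6) + y*(b^2 - 30*b + 1) - 6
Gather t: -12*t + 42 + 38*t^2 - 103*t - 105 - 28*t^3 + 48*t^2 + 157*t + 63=-28*t^3 + 86*t^2 + 42*t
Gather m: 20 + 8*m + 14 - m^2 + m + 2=-m^2 + 9*m + 36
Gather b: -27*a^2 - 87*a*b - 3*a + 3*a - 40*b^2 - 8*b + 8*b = -27*a^2 - 87*a*b - 40*b^2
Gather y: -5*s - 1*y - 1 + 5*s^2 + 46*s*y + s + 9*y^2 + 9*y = 5*s^2 - 4*s + 9*y^2 + y*(46*s + 8) - 1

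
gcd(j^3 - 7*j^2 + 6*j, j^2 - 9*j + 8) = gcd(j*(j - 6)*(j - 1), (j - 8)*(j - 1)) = j - 1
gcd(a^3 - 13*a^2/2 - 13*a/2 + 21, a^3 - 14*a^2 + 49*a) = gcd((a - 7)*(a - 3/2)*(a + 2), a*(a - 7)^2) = a - 7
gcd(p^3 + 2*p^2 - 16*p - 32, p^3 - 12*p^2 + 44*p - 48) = p - 4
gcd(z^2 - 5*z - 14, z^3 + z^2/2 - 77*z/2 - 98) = z - 7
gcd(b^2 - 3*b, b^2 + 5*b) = b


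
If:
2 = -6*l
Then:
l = -1/3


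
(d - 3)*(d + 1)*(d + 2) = d^3 - 7*d - 6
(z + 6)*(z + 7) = z^2 + 13*z + 42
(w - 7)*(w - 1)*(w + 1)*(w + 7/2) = w^4 - 7*w^3/2 - 51*w^2/2 + 7*w/2 + 49/2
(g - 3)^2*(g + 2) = g^3 - 4*g^2 - 3*g + 18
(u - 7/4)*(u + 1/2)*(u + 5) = u^3 + 15*u^2/4 - 57*u/8 - 35/8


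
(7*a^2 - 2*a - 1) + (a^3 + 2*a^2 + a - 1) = a^3 + 9*a^2 - a - 2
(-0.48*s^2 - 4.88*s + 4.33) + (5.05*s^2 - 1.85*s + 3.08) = 4.57*s^2 - 6.73*s + 7.41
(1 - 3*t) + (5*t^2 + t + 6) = 5*t^2 - 2*t + 7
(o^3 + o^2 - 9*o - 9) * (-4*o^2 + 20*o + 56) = -4*o^5 + 16*o^4 + 112*o^3 - 88*o^2 - 684*o - 504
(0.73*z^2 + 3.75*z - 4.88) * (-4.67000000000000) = -3.4091*z^2 - 17.5125*z + 22.7896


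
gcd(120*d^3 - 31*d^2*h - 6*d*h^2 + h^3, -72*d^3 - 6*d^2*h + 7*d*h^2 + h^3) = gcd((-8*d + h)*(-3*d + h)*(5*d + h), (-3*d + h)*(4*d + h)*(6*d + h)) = 3*d - h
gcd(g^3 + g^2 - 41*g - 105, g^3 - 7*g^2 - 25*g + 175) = g^2 - 2*g - 35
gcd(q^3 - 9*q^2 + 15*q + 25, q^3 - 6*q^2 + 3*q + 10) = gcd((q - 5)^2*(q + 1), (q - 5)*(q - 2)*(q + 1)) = q^2 - 4*q - 5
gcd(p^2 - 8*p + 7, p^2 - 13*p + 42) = p - 7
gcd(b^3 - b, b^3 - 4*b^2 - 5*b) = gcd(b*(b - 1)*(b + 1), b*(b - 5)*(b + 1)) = b^2 + b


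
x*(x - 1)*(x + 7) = x^3 + 6*x^2 - 7*x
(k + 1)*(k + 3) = k^2 + 4*k + 3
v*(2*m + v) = 2*m*v + v^2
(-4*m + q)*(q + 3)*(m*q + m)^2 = -4*m^3*q^3 - 20*m^3*q^2 - 28*m^3*q - 12*m^3 + m^2*q^4 + 5*m^2*q^3 + 7*m^2*q^2 + 3*m^2*q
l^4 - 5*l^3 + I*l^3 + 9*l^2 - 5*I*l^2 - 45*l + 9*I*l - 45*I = (l - 5)*(l - 3*I)*(l + I)*(l + 3*I)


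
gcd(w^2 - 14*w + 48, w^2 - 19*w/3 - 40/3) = w - 8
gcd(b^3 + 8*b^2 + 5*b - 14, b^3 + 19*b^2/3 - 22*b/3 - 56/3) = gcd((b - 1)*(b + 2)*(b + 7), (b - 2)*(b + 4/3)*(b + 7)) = b + 7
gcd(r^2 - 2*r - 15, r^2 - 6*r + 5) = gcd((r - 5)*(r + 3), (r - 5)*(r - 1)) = r - 5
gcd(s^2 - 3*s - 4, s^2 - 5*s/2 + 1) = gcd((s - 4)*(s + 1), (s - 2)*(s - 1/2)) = 1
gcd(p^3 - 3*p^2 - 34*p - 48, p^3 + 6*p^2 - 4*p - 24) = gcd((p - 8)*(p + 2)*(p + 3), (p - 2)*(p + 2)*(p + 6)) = p + 2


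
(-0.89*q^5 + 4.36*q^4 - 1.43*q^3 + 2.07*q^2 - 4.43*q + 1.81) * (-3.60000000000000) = 3.204*q^5 - 15.696*q^4 + 5.148*q^3 - 7.452*q^2 + 15.948*q - 6.516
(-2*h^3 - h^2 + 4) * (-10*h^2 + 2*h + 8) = 20*h^5 + 6*h^4 - 18*h^3 - 48*h^2 + 8*h + 32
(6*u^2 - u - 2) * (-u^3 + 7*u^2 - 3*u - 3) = -6*u^5 + 43*u^4 - 23*u^3 - 29*u^2 + 9*u + 6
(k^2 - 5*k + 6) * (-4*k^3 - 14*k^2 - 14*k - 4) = -4*k^5 + 6*k^4 + 32*k^3 - 18*k^2 - 64*k - 24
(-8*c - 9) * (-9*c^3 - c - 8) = 72*c^4 + 81*c^3 + 8*c^2 + 73*c + 72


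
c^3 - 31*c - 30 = (c - 6)*(c + 1)*(c + 5)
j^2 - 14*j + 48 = (j - 8)*(j - 6)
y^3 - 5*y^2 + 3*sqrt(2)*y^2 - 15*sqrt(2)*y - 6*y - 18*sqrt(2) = (y - 6)*(y + 1)*(y + 3*sqrt(2))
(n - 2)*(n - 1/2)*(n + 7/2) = n^3 + n^2 - 31*n/4 + 7/2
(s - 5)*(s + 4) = s^2 - s - 20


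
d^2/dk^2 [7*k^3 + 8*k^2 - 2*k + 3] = 42*k + 16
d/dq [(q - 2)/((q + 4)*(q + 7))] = (-q^2 + 4*q + 50)/(q^4 + 22*q^3 + 177*q^2 + 616*q + 784)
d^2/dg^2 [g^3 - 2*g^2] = 6*g - 4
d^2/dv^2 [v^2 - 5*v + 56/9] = 2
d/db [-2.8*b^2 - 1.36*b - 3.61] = -5.6*b - 1.36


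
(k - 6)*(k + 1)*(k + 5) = k^3 - 31*k - 30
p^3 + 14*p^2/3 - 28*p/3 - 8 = (p - 2)*(p + 2/3)*(p + 6)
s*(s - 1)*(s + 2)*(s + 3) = s^4 + 4*s^3 + s^2 - 6*s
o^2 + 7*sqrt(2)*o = o*(o + 7*sqrt(2))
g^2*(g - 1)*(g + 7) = g^4 + 6*g^3 - 7*g^2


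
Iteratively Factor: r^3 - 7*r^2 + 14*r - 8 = (r - 2)*(r^2 - 5*r + 4) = (r - 4)*(r - 2)*(r - 1)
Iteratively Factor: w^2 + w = (w)*(w + 1)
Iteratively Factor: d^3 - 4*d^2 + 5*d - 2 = (d - 1)*(d^2 - 3*d + 2) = (d - 1)^2*(d - 2)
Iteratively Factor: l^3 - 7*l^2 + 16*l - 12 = (l - 2)*(l^2 - 5*l + 6) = (l - 3)*(l - 2)*(l - 2)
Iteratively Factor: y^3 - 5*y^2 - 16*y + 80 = (y - 5)*(y^2 - 16) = (y - 5)*(y + 4)*(y - 4)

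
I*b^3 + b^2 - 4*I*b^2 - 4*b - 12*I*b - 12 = (b - 6)*(b + 2)*(I*b + 1)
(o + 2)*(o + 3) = o^2 + 5*o + 6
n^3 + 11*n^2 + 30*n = n*(n + 5)*(n + 6)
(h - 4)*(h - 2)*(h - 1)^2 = h^4 - 8*h^3 + 21*h^2 - 22*h + 8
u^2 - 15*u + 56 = (u - 8)*(u - 7)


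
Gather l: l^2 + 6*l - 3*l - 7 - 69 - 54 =l^2 + 3*l - 130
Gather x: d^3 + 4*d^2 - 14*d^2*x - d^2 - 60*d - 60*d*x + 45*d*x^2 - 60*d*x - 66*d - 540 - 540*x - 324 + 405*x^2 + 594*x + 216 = d^3 + 3*d^2 - 126*d + x^2*(45*d + 405) + x*(-14*d^2 - 120*d + 54) - 648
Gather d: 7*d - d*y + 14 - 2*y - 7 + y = d*(7 - y) - y + 7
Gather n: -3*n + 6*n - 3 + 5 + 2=3*n + 4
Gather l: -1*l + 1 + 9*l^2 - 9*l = 9*l^2 - 10*l + 1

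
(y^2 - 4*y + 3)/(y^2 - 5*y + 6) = (y - 1)/(y - 2)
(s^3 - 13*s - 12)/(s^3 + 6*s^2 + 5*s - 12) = (s^2 - 3*s - 4)/(s^2 + 3*s - 4)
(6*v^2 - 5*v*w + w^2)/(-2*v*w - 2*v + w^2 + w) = (-3*v + w)/(w + 1)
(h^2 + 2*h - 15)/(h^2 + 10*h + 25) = (h - 3)/(h + 5)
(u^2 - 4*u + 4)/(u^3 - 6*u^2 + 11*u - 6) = (u - 2)/(u^2 - 4*u + 3)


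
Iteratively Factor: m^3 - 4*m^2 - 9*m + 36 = (m - 3)*(m^2 - m - 12) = (m - 4)*(m - 3)*(m + 3)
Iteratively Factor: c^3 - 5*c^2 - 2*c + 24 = (c + 2)*(c^2 - 7*c + 12) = (c - 3)*(c + 2)*(c - 4)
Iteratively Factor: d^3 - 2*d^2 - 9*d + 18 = (d + 3)*(d^2 - 5*d + 6) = (d - 3)*(d + 3)*(d - 2)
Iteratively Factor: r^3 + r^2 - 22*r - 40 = (r + 4)*(r^2 - 3*r - 10) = (r - 5)*(r + 4)*(r + 2)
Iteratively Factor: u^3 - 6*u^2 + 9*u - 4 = (u - 1)*(u^2 - 5*u + 4) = (u - 1)^2*(u - 4)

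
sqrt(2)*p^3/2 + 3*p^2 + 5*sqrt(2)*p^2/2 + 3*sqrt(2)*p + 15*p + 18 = (p + 3)*(p + 3*sqrt(2))*(sqrt(2)*p/2 + sqrt(2))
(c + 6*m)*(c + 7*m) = c^2 + 13*c*m + 42*m^2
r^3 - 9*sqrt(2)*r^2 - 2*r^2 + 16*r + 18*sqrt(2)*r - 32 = (r - 2)*(r - 8*sqrt(2))*(r - sqrt(2))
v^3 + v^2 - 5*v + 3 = (v - 1)^2*(v + 3)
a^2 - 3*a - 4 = (a - 4)*(a + 1)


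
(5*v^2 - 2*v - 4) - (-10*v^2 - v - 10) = 15*v^2 - v + 6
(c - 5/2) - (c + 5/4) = -15/4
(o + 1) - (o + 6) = -5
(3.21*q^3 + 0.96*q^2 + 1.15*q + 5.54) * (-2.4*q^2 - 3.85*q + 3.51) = -7.704*q^5 - 14.6625*q^4 + 4.8111*q^3 - 14.3539*q^2 - 17.2925*q + 19.4454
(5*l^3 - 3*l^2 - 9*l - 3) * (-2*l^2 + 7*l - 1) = -10*l^5 + 41*l^4 - 8*l^3 - 54*l^2 - 12*l + 3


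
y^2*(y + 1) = y^3 + y^2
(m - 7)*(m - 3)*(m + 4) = m^3 - 6*m^2 - 19*m + 84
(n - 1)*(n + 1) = n^2 - 1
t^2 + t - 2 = (t - 1)*(t + 2)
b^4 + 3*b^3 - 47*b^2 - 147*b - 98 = (b - 7)*(b + 1)*(b + 2)*(b + 7)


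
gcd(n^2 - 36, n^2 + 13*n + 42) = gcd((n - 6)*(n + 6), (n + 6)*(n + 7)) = n + 6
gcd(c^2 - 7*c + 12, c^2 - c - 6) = c - 3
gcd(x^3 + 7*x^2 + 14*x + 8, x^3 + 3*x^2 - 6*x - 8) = x^2 + 5*x + 4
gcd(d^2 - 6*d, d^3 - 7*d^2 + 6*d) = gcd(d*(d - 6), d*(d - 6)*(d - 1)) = d^2 - 6*d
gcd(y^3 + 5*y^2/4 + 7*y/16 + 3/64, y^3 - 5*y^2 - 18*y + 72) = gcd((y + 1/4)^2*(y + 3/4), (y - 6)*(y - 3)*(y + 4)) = 1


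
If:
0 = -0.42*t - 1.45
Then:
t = -3.45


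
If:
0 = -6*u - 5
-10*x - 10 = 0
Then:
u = -5/6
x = -1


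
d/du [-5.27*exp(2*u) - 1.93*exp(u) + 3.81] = (-10.54*exp(u) - 1.93)*exp(u)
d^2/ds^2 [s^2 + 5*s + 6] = 2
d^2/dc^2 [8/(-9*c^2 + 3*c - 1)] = 144*(9*c^2 - 3*c - (6*c - 1)^2 + 1)/(9*c^2 - 3*c + 1)^3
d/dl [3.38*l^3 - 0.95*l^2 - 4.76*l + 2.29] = 10.14*l^2 - 1.9*l - 4.76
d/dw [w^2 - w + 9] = 2*w - 1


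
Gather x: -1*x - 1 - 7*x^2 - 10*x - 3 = -7*x^2 - 11*x - 4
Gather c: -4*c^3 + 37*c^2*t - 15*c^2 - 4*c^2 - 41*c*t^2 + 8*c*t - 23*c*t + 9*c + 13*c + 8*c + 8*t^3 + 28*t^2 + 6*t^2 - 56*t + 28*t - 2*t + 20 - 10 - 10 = -4*c^3 + c^2*(37*t - 19) + c*(-41*t^2 - 15*t + 30) + 8*t^3 + 34*t^2 - 30*t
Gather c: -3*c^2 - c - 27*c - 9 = -3*c^2 - 28*c - 9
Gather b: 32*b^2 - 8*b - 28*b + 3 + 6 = 32*b^2 - 36*b + 9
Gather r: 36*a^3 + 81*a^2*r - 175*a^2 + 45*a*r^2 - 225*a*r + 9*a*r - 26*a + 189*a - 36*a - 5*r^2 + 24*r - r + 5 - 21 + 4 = 36*a^3 - 175*a^2 + 127*a + r^2*(45*a - 5) + r*(81*a^2 - 216*a + 23) - 12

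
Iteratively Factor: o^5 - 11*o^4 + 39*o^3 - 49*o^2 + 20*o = (o)*(o^4 - 11*o^3 + 39*o^2 - 49*o + 20) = o*(o - 1)*(o^3 - 10*o^2 + 29*o - 20) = o*(o - 1)^2*(o^2 - 9*o + 20) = o*(o - 4)*(o - 1)^2*(o - 5)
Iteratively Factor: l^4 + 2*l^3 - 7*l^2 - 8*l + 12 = (l - 1)*(l^3 + 3*l^2 - 4*l - 12) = (l - 1)*(l + 3)*(l^2 - 4) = (l - 1)*(l + 2)*(l + 3)*(l - 2)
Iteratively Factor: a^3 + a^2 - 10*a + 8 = (a - 1)*(a^2 + 2*a - 8) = (a - 2)*(a - 1)*(a + 4)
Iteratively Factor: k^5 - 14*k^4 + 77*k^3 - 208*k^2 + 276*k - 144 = (k - 2)*(k^4 - 12*k^3 + 53*k^2 - 102*k + 72) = (k - 3)*(k - 2)*(k^3 - 9*k^2 + 26*k - 24) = (k - 3)^2*(k - 2)*(k^2 - 6*k + 8) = (k - 4)*(k - 3)^2*(k - 2)*(k - 2)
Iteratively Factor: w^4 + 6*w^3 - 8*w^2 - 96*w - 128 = (w + 4)*(w^3 + 2*w^2 - 16*w - 32) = (w - 4)*(w + 4)*(w^2 + 6*w + 8) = (w - 4)*(w + 4)^2*(w + 2)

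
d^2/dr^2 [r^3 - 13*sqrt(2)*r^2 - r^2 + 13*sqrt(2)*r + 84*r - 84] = 6*r - 26*sqrt(2) - 2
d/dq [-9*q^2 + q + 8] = 1 - 18*q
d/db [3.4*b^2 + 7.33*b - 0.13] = 6.8*b + 7.33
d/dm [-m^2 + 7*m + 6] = 7 - 2*m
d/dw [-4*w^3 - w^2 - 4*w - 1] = -12*w^2 - 2*w - 4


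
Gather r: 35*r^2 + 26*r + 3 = 35*r^2 + 26*r + 3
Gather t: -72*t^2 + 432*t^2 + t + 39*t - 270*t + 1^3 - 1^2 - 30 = 360*t^2 - 230*t - 30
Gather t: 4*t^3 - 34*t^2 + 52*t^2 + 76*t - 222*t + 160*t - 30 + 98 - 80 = 4*t^3 + 18*t^2 + 14*t - 12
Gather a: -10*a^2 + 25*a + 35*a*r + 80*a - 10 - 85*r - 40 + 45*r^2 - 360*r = -10*a^2 + a*(35*r + 105) + 45*r^2 - 445*r - 50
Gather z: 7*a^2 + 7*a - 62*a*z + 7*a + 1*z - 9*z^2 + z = 7*a^2 + 14*a - 9*z^2 + z*(2 - 62*a)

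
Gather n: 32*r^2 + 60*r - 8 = 32*r^2 + 60*r - 8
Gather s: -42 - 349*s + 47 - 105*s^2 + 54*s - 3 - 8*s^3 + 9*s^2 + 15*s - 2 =-8*s^3 - 96*s^2 - 280*s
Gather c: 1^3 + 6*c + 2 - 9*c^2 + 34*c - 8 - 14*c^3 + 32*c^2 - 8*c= -14*c^3 + 23*c^2 + 32*c - 5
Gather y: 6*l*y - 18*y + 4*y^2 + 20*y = 4*y^2 + y*(6*l + 2)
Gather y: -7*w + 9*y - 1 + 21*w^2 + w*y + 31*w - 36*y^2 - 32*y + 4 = 21*w^2 + 24*w - 36*y^2 + y*(w - 23) + 3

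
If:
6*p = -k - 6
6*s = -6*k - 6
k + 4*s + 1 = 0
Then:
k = -1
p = -5/6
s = 0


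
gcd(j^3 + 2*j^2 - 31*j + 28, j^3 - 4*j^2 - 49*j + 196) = j^2 + 3*j - 28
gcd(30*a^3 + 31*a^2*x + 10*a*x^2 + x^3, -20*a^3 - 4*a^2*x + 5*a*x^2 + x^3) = 10*a^2 + 7*a*x + x^2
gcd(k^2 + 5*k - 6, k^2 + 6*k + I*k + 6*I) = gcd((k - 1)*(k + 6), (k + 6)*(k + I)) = k + 6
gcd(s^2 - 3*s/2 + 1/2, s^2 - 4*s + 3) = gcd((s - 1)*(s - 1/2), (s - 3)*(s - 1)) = s - 1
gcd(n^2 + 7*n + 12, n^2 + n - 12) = n + 4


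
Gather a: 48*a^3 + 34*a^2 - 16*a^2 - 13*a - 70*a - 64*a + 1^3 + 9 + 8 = 48*a^3 + 18*a^2 - 147*a + 18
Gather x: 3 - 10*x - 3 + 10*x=0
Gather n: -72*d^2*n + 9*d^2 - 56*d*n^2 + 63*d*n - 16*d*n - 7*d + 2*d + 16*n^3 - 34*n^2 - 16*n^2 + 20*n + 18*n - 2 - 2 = 9*d^2 - 5*d + 16*n^3 + n^2*(-56*d - 50) + n*(-72*d^2 + 47*d + 38) - 4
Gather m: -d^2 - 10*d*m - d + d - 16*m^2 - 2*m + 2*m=-d^2 - 10*d*m - 16*m^2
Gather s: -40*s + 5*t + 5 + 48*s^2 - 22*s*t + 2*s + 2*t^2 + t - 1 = 48*s^2 + s*(-22*t - 38) + 2*t^2 + 6*t + 4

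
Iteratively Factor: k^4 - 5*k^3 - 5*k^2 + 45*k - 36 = (k - 1)*(k^3 - 4*k^2 - 9*k + 36) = (k - 3)*(k - 1)*(k^2 - k - 12) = (k - 4)*(k - 3)*(k - 1)*(k + 3)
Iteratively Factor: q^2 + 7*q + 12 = (q + 3)*(q + 4)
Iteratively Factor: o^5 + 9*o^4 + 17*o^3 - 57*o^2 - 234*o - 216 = (o + 3)*(o^4 + 6*o^3 - o^2 - 54*o - 72) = (o + 2)*(o + 3)*(o^3 + 4*o^2 - 9*o - 36) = (o - 3)*(o + 2)*(o + 3)*(o^2 + 7*o + 12) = (o - 3)*(o + 2)*(o + 3)*(o + 4)*(o + 3)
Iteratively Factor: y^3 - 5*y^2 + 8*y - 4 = (y - 2)*(y^2 - 3*y + 2) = (y - 2)^2*(y - 1)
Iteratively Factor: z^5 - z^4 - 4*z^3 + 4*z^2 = (z)*(z^4 - z^3 - 4*z^2 + 4*z) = z^2*(z^3 - z^2 - 4*z + 4) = z^2*(z - 2)*(z^2 + z - 2) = z^2*(z - 2)*(z - 1)*(z + 2)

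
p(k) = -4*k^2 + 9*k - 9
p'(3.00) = -15.00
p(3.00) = -18.00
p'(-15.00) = 129.00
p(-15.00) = -1044.00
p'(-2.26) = 27.08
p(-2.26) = -49.77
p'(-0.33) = 11.64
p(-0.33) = -12.41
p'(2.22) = -8.76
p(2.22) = -8.73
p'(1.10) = 0.20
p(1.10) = -3.94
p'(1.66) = -4.28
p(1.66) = -5.08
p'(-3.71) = 38.68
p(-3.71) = -97.45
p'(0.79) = 2.68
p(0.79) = -4.39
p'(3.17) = -16.36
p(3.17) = -20.67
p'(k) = 9 - 8*k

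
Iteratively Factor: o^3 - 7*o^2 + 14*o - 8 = (o - 4)*(o^2 - 3*o + 2) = (o - 4)*(o - 2)*(o - 1)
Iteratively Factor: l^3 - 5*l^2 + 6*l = (l - 2)*(l^2 - 3*l) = (l - 3)*(l - 2)*(l)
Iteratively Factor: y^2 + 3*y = (y)*(y + 3)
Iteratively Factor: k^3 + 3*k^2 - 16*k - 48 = (k + 4)*(k^2 - k - 12) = (k + 3)*(k + 4)*(k - 4)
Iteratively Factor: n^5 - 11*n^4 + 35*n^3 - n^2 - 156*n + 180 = (n - 2)*(n^4 - 9*n^3 + 17*n^2 + 33*n - 90) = (n - 2)*(n + 2)*(n^3 - 11*n^2 + 39*n - 45) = (n - 5)*(n - 2)*(n + 2)*(n^2 - 6*n + 9) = (n - 5)*(n - 3)*(n - 2)*(n + 2)*(n - 3)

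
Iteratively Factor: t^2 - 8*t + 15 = (t - 5)*(t - 3)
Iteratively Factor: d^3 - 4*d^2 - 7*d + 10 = (d + 2)*(d^2 - 6*d + 5) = (d - 1)*(d + 2)*(d - 5)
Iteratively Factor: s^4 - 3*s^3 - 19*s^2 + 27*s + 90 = (s + 2)*(s^3 - 5*s^2 - 9*s + 45) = (s - 5)*(s + 2)*(s^2 - 9) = (s - 5)*(s + 2)*(s + 3)*(s - 3)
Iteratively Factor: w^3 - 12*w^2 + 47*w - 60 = (w - 3)*(w^2 - 9*w + 20) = (w - 5)*(w - 3)*(w - 4)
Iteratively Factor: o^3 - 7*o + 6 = (o + 3)*(o^2 - 3*o + 2) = (o - 2)*(o + 3)*(o - 1)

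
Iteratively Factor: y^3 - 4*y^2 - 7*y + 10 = (y + 2)*(y^2 - 6*y + 5) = (y - 5)*(y + 2)*(y - 1)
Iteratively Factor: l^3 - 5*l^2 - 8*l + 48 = (l + 3)*(l^2 - 8*l + 16) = (l - 4)*(l + 3)*(l - 4)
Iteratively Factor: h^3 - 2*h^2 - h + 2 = (h + 1)*(h^2 - 3*h + 2) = (h - 2)*(h + 1)*(h - 1)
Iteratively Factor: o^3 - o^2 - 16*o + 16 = (o - 1)*(o^2 - 16) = (o - 1)*(o + 4)*(o - 4)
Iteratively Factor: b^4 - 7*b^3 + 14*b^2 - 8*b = (b - 2)*(b^3 - 5*b^2 + 4*b) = b*(b - 2)*(b^2 - 5*b + 4) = b*(b - 4)*(b - 2)*(b - 1)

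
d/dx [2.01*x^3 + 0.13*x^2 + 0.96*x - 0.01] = 6.03*x^2 + 0.26*x + 0.96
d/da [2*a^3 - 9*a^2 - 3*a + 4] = 6*a^2 - 18*a - 3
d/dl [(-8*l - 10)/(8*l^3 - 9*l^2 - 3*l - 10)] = 2*(64*l^3 + 84*l^2 - 90*l + 25)/(64*l^6 - 144*l^5 + 33*l^4 - 106*l^3 + 189*l^2 + 60*l + 100)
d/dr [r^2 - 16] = 2*r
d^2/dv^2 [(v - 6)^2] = 2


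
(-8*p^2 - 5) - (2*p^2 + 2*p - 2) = -10*p^2 - 2*p - 3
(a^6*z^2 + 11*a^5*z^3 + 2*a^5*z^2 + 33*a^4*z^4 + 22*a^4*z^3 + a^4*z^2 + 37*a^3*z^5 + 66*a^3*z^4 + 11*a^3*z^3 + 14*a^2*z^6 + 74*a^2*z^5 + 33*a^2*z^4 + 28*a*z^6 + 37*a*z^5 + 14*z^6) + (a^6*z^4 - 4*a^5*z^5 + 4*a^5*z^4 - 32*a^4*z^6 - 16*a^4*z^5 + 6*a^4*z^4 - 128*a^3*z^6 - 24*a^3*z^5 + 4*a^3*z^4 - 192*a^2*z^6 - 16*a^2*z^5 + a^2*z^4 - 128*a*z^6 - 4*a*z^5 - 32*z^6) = a^6*z^4 + a^6*z^2 - 4*a^5*z^5 + 4*a^5*z^4 + 11*a^5*z^3 + 2*a^5*z^2 - 32*a^4*z^6 - 16*a^4*z^5 + 39*a^4*z^4 + 22*a^4*z^3 + a^4*z^2 - 128*a^3*z^6 + 13*a^3*z^5 + 70*a^3*z^4 + 11*a^3*z^3 - 178*a^2*z^6 + 58*a^2*z^5 + 34*a^2*z^4 - 100*a*z^6 + 33*a*z^5 - 18*z^6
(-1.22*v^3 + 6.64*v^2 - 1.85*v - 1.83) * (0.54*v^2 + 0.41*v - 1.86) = -0.6588*v^5 + 3.0854*v^4 + 3.9926*v^3 - 14.0971*v^2 + 2.6907*v + 3.4038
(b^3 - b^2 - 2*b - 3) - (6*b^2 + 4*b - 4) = b^3 - 7*b^2 - 6*b + 1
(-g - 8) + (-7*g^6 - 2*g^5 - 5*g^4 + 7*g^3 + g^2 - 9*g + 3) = -7*g^6 - 2*g^5 - 5*g^4 + 7*g^3 + g^2 - 10*g - 5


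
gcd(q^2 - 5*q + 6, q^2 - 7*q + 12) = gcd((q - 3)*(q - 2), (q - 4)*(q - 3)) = q - 3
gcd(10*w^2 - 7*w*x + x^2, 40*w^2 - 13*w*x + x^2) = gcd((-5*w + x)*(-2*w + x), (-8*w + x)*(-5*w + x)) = -5*w + x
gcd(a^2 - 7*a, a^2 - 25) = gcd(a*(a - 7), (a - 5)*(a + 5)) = 1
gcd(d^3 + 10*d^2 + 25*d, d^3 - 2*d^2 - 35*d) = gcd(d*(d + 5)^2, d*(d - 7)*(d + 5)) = d^2 + 5*d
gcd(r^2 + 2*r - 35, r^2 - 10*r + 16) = 1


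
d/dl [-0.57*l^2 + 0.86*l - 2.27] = 0.86 - 1.14*l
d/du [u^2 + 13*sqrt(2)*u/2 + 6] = 2*u + 13*sqrt(2)/2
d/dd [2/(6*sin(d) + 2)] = -3*cos(d)/(3*sin(d) + 1)^2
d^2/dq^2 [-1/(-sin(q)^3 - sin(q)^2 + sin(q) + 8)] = (-9*sin(q)^6 - 11*sin(q)^5 + 10*sin(q)^4 - 53*sin(q)^3 - 33*sin(q)^2 + 50*sin(q) + 18)/(sin(q)^3 + sin(q)^2 - sin(q) - 8)^3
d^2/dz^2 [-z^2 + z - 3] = -2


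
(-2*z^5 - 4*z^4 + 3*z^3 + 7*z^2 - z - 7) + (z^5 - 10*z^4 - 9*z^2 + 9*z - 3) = -z^5 - 14*z^4 + 3*z^3 - 2*z^2 + 8*z - 10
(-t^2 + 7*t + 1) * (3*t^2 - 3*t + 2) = -3*t^4 + 24*t^3 - 20*t^2 + 11*t + 2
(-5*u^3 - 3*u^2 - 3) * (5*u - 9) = -25*u^4 + 30*u^3 + 27*u^2 - 15*u + 27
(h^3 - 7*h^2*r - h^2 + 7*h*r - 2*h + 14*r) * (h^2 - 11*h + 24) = h^5 - 7*h^4*r - 12*h^4 + 84*h^3*r + 33*h^3 - 231*h^2*r - 2*h^2 + 14*h*r - 48*h + 336*r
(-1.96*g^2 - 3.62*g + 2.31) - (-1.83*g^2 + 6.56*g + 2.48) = -0.13*g^2 - 10.18*g - 0.17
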